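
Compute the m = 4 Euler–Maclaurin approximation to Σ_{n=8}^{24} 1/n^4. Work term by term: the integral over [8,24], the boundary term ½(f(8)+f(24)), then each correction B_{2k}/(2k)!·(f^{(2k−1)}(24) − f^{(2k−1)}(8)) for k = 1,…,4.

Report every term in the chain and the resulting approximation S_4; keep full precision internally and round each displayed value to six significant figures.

S_4 ≈ 0.000760559

Integral: ∫_8^24 1/x^4 dx = 0.000626929.
½[f(8) + f(24)] = ½[0.000244141 + 3.01408e-06] = 0.000123577.
So far: 0.000750506.
Order-1 term: 1/12 · (-5.02347e-07 − (-0.000122070)) = 1.01307e-05.
Partial sum through k=1: 0.000760637.
Order-2 term: −1/720 · (-2.61639e-08 − (-5.72205e-05)) = -7.94365e-08.
Partial sum through k=2: 0.000760558.
Order-3 term: 1/30240 · (-2.54371e-09 − (-5.00679e-05)) = 1.65560e-09.
Partial sum through k=3: 0.000760559.
Order-4 term: −1/1209600 · (-3.97455e-10 − (-7.04080e-05)) = -5.82073e-11.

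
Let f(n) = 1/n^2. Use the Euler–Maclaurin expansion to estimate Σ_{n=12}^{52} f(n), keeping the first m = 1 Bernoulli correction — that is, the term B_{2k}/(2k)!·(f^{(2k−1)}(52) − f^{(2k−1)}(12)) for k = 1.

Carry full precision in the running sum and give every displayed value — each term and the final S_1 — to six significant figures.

∫_12^52 1/x^2 dx evaluates to 0.0641026.
Boundary: ½(f(12) + f(52)) = ½(0.00694444 + 0.000369822) = 0.00365713.
So far: 0.0677597.
Correction k=1: B_{2}/2! · (f^{(1)}(52) − f^{(1)}(12)) = 1/12 · (-1.42239e-05 − (-0.00115741)) = 9.52653e-05.

S_1 ≈ 0.0678550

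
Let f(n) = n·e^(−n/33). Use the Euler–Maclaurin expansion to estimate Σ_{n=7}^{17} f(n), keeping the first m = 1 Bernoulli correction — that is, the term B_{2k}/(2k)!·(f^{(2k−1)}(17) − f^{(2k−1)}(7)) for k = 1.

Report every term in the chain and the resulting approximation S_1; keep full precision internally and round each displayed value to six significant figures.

S_1 ≈ 89.8574

The integral term ∫_7^17 x·e^(−x/33) dx = 81.9774.
Endpoint term: (f(7) + f(17))/2 = (5.66207 + 10.1560)/2 = 7.90902.
Running total after boundary: 89.8864.
Order-1 term: 1/12 · (0.289653 − 0.637289) = -0.0289696.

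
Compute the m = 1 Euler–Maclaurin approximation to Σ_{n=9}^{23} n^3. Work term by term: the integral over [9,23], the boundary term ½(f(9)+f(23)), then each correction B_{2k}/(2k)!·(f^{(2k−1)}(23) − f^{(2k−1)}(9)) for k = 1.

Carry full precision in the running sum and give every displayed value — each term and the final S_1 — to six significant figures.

The integral term ∫_9^23 x^3 dx = 68320.0.
Endpoint term: (f(9) + f(23))/2 = (729.000 + 12167.0)/2 = 6448.00.
Integral + boundary = 74768.0.
k=1: B_{2}/(2)! × [f^{(1)}(23) − f^{(1)}(9)] = 1/12 × (1587.00 − 243.000) = 112.000.

S_1 ≈ 74880.0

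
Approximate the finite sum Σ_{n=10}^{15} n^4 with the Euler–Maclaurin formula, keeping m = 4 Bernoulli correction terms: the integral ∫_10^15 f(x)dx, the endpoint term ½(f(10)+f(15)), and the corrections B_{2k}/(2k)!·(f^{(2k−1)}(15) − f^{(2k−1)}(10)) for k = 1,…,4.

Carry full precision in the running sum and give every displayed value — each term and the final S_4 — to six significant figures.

Integral: ∫_10^15 x^4 dx = 131875.
Boundary: ½(f(10) + f(15)) = ½(10000.0 + 50625.0) = 30312.5.
Running total after boundary: 162188.
Order-1 term: 1/12 · (13500.0 − 4000.00) = 791.667.
Partial sum through k=1: 162979.
Order-2 term: −1/720 · (360.000 − 240.000) = -0.166667.
Partial sum through k=2: 162979.
Order-3 term: 1/30240 · (0.00000 − 0.00000) = 0.00000.
Partial sum through k=3: 162979.
Order-4 term: −1/1209600 · (0.00000 − 0.00000) = 0.00000.

S_4 ≈ 162979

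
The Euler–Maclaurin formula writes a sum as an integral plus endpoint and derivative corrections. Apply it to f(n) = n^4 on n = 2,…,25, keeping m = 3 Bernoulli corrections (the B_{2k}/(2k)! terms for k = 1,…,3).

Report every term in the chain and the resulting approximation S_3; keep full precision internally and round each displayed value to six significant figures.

∫_2^25 x^4 dx evaluates to 1.95312e+06.
½[f(2) + f(25)] = ½[16.0000 + 390625] = 195320.
So far: 2.14844e+06.
Correction k=1: B_{2}/2! · (f^{(1)}(25) − f^{(1)}(2)) = 1/12 · (62500.0 − 32.0000) = 5205.67.
Partial sum through k=1: 2.15364e+06.
Correction k=2: B_{4}/4! · (f^{(3)}(25) − f^{(3)}(2)) = −1/720 · (600.000 − 48.0000) = -0.766667.
Partial sum through k=2: 2.15364e+06.
Correction k=3: B_{6}/6! · (f^{(5)}(25) − f^{(5)}(2)) = 1/30240 · (0.00000 − 0.00000) = 0.00000.

S_3 ≈ 2.15364e+06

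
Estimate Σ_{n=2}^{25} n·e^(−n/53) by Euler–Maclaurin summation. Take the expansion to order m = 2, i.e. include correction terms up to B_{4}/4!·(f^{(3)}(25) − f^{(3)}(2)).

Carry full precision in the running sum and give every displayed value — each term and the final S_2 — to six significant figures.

The integral term ∫_2^25 x·e^(−x/53) dx = 227.674.
Boundary: ½(f(2) + f(25)) = ½(1.92593 + 15.5985) = 8.76224.
Running total after boundary: 236.436.
Correction k=1: B_{2}/2! · (f^{(1)}(25) − f^{(1)}(2)) = 1/12 · (0.329630 − 0.926629) = -0.0497499.
Running total after k=1: 236.387.
Correction k=2: B_{4}/4! · (f^{(3)}(25) − f^{(3)}(2)) = −1/720 · (0.000561593 − 0.00101551) = 6.30439e-07.

S_2 ≈ 236.387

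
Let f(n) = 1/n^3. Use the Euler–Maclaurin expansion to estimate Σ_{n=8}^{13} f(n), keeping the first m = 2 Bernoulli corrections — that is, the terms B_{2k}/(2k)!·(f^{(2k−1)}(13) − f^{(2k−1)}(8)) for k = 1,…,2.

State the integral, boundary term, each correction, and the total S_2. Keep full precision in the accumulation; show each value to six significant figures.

S_2 ≈ 0.00611005

The integral term ∫_8^13 1/x^3 dx = 0.00485392.
½[f(8) + f(13)] = ½[0.00195312 + 0.000455166] = 0.00120415.
So far: 0.00605807.
Order-1 term: 1/12 · (-0.000105038 − (-0.000732422)) = 5.22820e-05.
Partial sum through k=1: 0.00611035.
Order-2 term: −1/720 · (-1.24306e-05 − (-0.000228882)) = -3.00627e-07.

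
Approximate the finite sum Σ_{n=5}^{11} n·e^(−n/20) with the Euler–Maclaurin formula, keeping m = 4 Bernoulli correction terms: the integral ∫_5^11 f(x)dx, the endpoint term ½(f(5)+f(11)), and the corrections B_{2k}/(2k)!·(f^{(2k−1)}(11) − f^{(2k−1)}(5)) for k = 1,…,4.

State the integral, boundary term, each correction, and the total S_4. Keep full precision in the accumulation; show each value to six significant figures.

∫_5^11 x·e^(−x/20) dx evaluates to 31.6915.
Endpoint term: (f(5) + f(11))/2 = (3.89400 + 6.34645)/2 = 5.12023.
Integral + boundary = 36.8117.
Order-1 term: 1/12 · (0.259627 − 0.584101) = -0.0270394.
Running total after k=1: 36.7847.
Order-2 term: −1/720 · (0.00353382 − 0.00535426) = 2.52839e-06.
Running total after k=2: 36.7847.
Order-3 term: 1/30240 · (1.60464e-05 − 2.31206e-05) = -2.33936e-10.
Running total after k=3: 36.7847.
Order-4 term: −1/1209600 · (5.81457e-08 − 8.21391e-08) = 1.98358e-14.

S_4 ≈ 36.7847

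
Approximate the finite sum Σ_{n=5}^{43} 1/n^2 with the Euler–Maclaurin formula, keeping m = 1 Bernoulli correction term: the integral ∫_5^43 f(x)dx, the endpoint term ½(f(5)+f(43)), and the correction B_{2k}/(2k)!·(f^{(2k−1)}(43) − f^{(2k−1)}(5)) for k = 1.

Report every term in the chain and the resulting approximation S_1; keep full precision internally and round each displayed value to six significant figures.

S_1 ≈ 0.198346

∫_5^43 1/x^2 dx evaluates to 0.176744.
Boundary: ½(f(5) + f(43)) = ½(0.0400000 + 0.000540833) = 0.0202704.
Running total after boundary: 0.197015.
Order-1 term: 1/12 · (-2.51550e-05 − (-0.0160000)) = 0.00133124.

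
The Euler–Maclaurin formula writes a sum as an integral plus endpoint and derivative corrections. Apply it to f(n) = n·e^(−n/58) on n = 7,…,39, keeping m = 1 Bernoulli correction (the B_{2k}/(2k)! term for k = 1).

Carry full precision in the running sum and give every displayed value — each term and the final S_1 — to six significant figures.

∫_7^39 x·e^(−x/58) dx evaluates to 469.453.
½[f(7) + f(39)] = ½[6.20416 + 19.9085] = 13.0563.
Running total after boundary: 482.509.
Order-1 term: 1/12 · (0.167225 − 0.779341) = -0.0510097.

S_1 ≈ 482.458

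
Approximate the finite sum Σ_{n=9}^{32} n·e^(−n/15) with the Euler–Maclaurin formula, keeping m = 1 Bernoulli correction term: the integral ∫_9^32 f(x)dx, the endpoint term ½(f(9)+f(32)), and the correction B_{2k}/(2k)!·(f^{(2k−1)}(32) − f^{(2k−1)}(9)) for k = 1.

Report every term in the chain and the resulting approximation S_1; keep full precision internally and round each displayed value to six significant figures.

S_1 ≈ 118.406

Integral: ∫_9^32 x·e^(−x/15) dx = 114.071.
Boundary: ½(f(9) + f(32)) = ½(4.93930 + 3.79014) = 4.36472.
Running total after boundary: 118.435.
Correction k=1: B_{2}/2! · (f^{(1)}(32) − f^{(1)}(9)) = 1/12 · (-0.134234 − 0.219525) = -0.0294799.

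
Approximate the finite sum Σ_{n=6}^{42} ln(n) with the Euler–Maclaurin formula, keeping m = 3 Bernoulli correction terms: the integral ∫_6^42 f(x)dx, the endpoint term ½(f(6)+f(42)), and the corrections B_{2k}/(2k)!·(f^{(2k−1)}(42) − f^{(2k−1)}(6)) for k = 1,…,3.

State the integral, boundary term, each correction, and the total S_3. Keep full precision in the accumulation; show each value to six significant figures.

S_3 ≈ 112.984

Integral: ∫_6^42 ln(x) dx = 110.232.
Boundary: ½(f(6) + f(42)) = ½(1.79176 + 3.73767) = 2.76471.
So far: 112.996.
Order-1 term: 1/12 · (0.0238095 − 0.166667) = -0.0119048.
Partial sum through k=1: 112.984.
Order-2 term: −1/720 · (2.69949e-05 − 0.00925926) = 1.28226e-05.
Partial sum through k=2: 112.984.
Order-3 term: 1/30240 · (1.83639e-07 − 0.00308642) = -1.02058e-07.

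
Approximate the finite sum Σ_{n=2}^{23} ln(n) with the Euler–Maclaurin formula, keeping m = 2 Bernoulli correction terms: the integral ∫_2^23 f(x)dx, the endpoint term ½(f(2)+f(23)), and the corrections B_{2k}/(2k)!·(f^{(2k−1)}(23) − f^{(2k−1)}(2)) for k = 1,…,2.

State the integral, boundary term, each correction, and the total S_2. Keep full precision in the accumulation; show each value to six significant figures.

S_2 ≈ 51.6067

Integral: ∫_2^23 ln(x) dx = 49.7301.
½[f(2) + f(23)] = ½[0.693147 + 3.13549] = 1.91432.
Integral + boundary = 51.6444.
Order-1 term: 1/12 · (0.0434783 − 0.500000) = -0.0380435.
After k=1: 51.6063.
Order-2 term: −1/720 · (0.000164379 − 0.250000) = 0.000346994.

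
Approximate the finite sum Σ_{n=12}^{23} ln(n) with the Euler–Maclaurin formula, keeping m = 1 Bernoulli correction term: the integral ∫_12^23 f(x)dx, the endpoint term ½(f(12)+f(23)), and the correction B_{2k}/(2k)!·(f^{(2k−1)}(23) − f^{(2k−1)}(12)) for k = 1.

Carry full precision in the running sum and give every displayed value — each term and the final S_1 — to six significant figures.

S_1 ≈ 34.1044

∫_12^23 ln(x) dx evaluates to 31.2975.
½[f(12) + f(23)] = ½[2.48491 + 3.13549] = 2.81020.
So far: 34.1077.
Correction k=1: B_{2}/2! · (f^{(1)}(23) − f^{(1)}(12)) = 1/12 · (0.0434783 − 0.0833333) = -0.00332126.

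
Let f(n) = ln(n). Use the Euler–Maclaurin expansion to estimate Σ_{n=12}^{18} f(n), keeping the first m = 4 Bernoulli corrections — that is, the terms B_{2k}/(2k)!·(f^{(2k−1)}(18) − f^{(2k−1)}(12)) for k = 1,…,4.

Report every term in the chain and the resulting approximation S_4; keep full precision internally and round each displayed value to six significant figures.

Integral: ∫_12^18 ln(x) dx = 16.2078.
½[f(12) + f(18)] = ½[2.48491 + 2.89037] = 2.68764.
Running total after boundary: 18.8955.
Correction k=1: B_{2}/2! · (f^{(1)}(18) − f^{(1)}(12)) = 1/12 · (0.0555556 − 0.0833333) = -0.00231481.
Partial sum through k=1: 18.8931.
Correction k=2: B_{4}/4! · (f^{(3)}(18) − f^{(3)}(12)) = −1/720 · (0.000342936 − 0.00115741) = 1.13121e-06.
Partial sum through k=2: 18.8931.
Correction k=3: B_{6}/6! · (f^{(5)}(18) − f^{(5)}(12)) = 1/30240 · (1.27013e-05 − 9.64506e-05) = -2.76949e-09.
Partial sum through k=3: 18.8931.
Correction k=4: B_{8}/8! · (f^{(7)}(18) − f^{(7)}(12)) = −1/1209600 · (1.17605e-06 − 2.00939e-05) = 1.56397e-11.

S_4 ≈ 18.8931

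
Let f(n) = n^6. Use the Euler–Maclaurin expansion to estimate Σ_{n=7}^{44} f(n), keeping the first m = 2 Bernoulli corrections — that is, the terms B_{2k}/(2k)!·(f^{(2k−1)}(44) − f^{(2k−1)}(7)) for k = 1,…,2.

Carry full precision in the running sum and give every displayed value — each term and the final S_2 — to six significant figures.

Integral: ∫_7^44 x^6 dx = 4.56110e+10.
Endpoint term: (f(7) + f(44))/2 = (117649 + 7.25631e+09)/2 = 3.62822e+09.
Integral + boundary = 4.92392e+10.
Order-1 term: 1/12 · (9.89497e+08 − 100842) = 8.24497e+07.
Running total after k=1: 4.93217e+10.
Order-2 term: −1/720 · (1.02221e+07 − 41160.0) = -14140.2.

S_2 ≈ 4.93216e+10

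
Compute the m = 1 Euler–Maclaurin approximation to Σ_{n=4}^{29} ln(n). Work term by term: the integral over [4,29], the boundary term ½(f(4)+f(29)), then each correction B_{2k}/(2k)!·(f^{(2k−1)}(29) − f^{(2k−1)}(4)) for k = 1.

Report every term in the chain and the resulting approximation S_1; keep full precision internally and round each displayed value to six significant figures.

S_1 ≈ 69.4652

Integral: ∫_4^29 ln(x) dx = 67.1064.
Boundary: ½(f(4) + f(29)) = ½(1.38629 + 3.36730) = 2.37680.
Running total after boundary: 69.4832.
k=1: B_{2}/(2)! × [f^{(1)}(29) − f^{(1)}(4)] = 1/12 × (0.0344828 − 0.250000) = -0.0179598.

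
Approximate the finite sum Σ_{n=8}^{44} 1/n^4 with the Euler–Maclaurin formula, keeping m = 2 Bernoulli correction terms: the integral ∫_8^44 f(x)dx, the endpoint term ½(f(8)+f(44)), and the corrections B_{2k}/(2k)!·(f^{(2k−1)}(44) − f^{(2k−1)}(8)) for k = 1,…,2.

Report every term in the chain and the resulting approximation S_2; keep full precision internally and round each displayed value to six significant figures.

∫_8^44 1/x^4 dx evaluates to 0.000647129.
Endpoint term: (f(8) + f(44))/2 = (0.000244141 + 2.66802e-07)/2 = 0.000122204.
Running total after boundary: 0.000769332.
Order-1 term: 1/12 · (-2.42547e-08 − (-0.000122070)) = 1.01705e-05.
Running total after k=1: 0.000779503.
Order-2 term: −1/720 · (-3.75848e-10 − (-5.72205e-05)) = -7.94723e-08.

S_2 ≈ 0.000779423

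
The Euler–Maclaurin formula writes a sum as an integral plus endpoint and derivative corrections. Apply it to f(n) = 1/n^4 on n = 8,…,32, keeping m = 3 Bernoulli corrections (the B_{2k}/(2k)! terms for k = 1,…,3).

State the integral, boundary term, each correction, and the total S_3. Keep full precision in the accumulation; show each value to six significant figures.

S_3 ≈ 0.000773501

The integral term ∫_8^32 1/x^4 dx = 0.000640869.
Endpoint term: (f(8) + f(32))/2 = (0.000244141 + 9.53674e-07)/2 = 0.000122547.
So far: 0.000763416.
Correction k=1: B_{2}/2! · (f^{(1)}(32) − f^{(1)}(8)) = 1/12 · (-1.19209e-07 − (-0.000122070)) = 1.01626e-05.
After k=1: 0.000773579.
Correction k=2: B_{4}/4! · (f^{(3)}(32) − f^{(3)}(8)) = −1/720 · (-3.49246e-09 − (-5.72205e-05)) = -7.94680e-08.
After k=2: 0.000773499.
Correction k=3: B_{6}/6! · (f^{(5)}(32) − f^{(5)}(8)) = 1/30240 · (-1.90994e-10 − (-5.00679e-05)) = 1.65568e-09.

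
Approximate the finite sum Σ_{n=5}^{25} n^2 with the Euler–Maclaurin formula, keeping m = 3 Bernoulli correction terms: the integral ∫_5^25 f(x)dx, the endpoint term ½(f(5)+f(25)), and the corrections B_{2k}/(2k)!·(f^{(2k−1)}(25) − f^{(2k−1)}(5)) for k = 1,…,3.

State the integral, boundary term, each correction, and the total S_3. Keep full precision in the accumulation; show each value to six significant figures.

S_3 ≈ 5495.00

The integral term ∫_5^25 x^2 dx = 5166.67.
½[f(5) + f(25)] = ½[25.0000 + 625.000] = 325.000.
So far: 5491.67.
Correction k=1: B_{2}/2! · (f^{(1)}(25) − f^{(1)}(5)) = 1/12 · (50.0000 − 10.0000) = 3.33333.
Partial sum through k=1: 5495.00.
Correction k=2: B_{4}/4! · (f^{(3)}(25) − f^{(3)}(5)) = −1/720 · (0.00000 − 0.00000) = 0.00000.
Partial sum through k=2: 5495.00.
Correction k=3: B_{6}/6! · (f^{(5)}(25) − f^{(5)}(5)) = 1/30240 · (0.00000 − 0.00000) = 0.00000.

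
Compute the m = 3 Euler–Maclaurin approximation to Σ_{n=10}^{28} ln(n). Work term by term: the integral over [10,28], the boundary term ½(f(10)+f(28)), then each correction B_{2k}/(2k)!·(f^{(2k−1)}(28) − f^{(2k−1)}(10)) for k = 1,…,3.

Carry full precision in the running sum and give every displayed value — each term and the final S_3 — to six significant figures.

Integral: ∫_10^28 ln(x) dx = 52.2759.
Boundary: ½(f(10) + f(28)) = ½(2.30259 + 3.33220) = 2.81739.
So far: 55.0933.
Correction k=1: B_{2}/2! · (f^{(1)}(28) − f^{(1)}(10)) = 1/12 · (0.0357143 − 0.100000) = -0.00535714.
Running total after k=1: 55.0879.
Correction k=2: B_{4}/4! · (f^{(3)}(28) − f^{(3)}(10)) = −1/720 · (9.11079e-05 − 0.00200000) = 2.65124e-06.
Running total after k=2: 55.0879.
Correction k=3: B_{6}/6! · (f^{(5)}(28) − f^{(5)}(10)) = 1/30240 · (1.39451e-06 − 0.000240000) = -7.89039e-09.

S_3 ≈ 55.0879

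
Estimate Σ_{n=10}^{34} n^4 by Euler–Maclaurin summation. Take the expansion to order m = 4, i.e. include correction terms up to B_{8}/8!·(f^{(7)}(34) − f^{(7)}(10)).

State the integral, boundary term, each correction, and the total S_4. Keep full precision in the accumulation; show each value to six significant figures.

Integral: ∫_10^34 x^4 dx = 9.06708e+06.
Boundary: ½(f(10) + f(34)) = ½(10000.0 + 1.33634e+06) = 673168.
Integral + boundary = 9.74025e+06.
k=1: B_{2}/(2)! × [f^{(1)}(34) − f^{(1)}(10)] = 1/12 × (157216 − 4000.00) = 12768.0.
Running total after k=1: 9.75302e+06.
k=2: B_{4}/(4)! × [f^{(3)}(34) − f^{(3)}(10)] = −1/720 × (816.000 − 240.000) = -0.800000.
Running total after k=2: 9.75302e+06.
k=3: B_{6}/(6)! × [f^{(5)}(34) − f^{(5)}(10)] = 1/30240 × (0.00000 − 0.00000) = 0.00000.
Running total after k=3: 9.75302e+06.
k=4: B_{8}/(8)! × [f^{(7)}(34) − f^{(7)}(10)] = −1/1209600 × (0.00000 − 0.00000) = 0.00000.

S_4 ≈ 9.75302e+06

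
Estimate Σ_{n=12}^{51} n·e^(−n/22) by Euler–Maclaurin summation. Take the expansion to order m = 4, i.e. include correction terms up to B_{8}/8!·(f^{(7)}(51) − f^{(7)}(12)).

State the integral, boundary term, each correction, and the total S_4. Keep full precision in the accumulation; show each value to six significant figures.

S_4 ≈ 281.365

The integral term ∫_12^51 x·e^(−x/22) dx = 275.410.
Boundary: ½(f(12) + f(51)) = ½(6.95494 + 5.02107) = 5.98801.
Running total after boundary: 281.398.
k=1: B_{2}/(2)! × [f^{(1)}(51) − f^{(1)}(12)] = 1/12 × (-0.129778 − 0.263445) = -0.0327686.
After k=1: 281.365.
k=2: B_{4}/(4)! × [f^{(3)}(51) − f^{(3)}(12)] = −1/720 × (0.000138691 − 0.00293926) = 3.88968e-06.
After k=2: 281.365.
k=3: B_{6}/(6)! × [f^{(5)}(51) − f^{(5)}(12)] = 1/30240 × (1.12711e-06 − 1.10211e-05) = -3.27182e-10.
After k=3: 281.365.
k=4: B_{8}/(8)! × [f^{(7)}(51) − f^{(7)}(12)] = −1/1209600 × (4.06542e-09 − 3.29945e-08) = 2.39162e-14.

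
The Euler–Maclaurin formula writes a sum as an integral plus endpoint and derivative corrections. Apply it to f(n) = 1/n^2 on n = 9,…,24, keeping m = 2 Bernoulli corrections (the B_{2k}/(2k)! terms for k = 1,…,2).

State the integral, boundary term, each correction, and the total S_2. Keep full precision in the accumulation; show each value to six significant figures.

S_2 ≈ 0.0767013

The integral term ∫_9^24 1/x^2 dx = 0.0694444.
½[f(9) + f(24)] = ½[0.0123457 + 0.00173611] = 0.00704090.
Running total after boundary: 0.0764853.
Correction k=1: B_{2}/2! · (f^{(1)}(24) − f^{(1)}(9)) = 1/12 · (-0.000144676 − (-0.00274348)) = 0.000216567.
Partial sum through k=1: 0.0767019.
Correction k=2: B_{4}/4! · (f^{(3)}(24) − f^{(3)}(9)) = −1/720 · (-3.01408e-06 − (-0.000406442)) = -5.60317e-07.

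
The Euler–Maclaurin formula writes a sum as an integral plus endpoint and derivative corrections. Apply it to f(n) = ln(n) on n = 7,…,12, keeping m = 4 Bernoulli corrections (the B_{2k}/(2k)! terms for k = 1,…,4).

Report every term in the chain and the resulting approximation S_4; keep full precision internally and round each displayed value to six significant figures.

The integral term ∫_7^12 ln(x) dx = 11.1975.
Boundary: ½(f(7) + f(12)) = ½(1.94591 + 2.48491) = 2.21541.
Running total after boundary: 13.4129.
k=1: B_{2}/(2)! × [f^{(1)}(12) − f^{(1)}(7)] = 1/12 × (0.0833333 − 0.142857) = -0.00496032.
Partial sum through k=1: 13.4080.
k=2: B_{4}/(4)! × [f^{(3)}(12) − f^{(3)}(7)] = −1/720 × (0.00115741 − 0.00583090) = 6.49097e-06.
Partial sum through k=2: 13.4080.
k=3: B_{6}/(6)! × [f^{(5)}(12) − f^{(5)}(7)] = 1/30240 × (9.64506e-05 − 0.00142798) = -4.40319e-08.
Partial sum through k=3: 13.4080.
k=4: B_{8}/(8)! × [f^{(7)}(12) − f^{(7)}(7)] = −1/1209600 × (2.00939e-05 − 0.000874271) = 7.06165e-10.

S_4 ≈ 13.4080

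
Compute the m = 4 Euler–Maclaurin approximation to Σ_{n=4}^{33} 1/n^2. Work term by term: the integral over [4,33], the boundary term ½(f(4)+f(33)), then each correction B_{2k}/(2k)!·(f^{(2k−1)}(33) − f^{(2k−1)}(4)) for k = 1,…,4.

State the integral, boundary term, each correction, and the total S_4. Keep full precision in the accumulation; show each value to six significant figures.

S_4 ≈ 0.253974

The integral term ∫_4^33 1/x^2 dx = 0.219697.
Endpoint term: (f(4) + f(33))/2 = (0.0625000 + 0.000918274)/2 = 0.0317091.
Integral + boundary = 0.251406.
Correction k=1: B_{2}/2! · (f^{(1)}(33) − f^{(1)}(4)) = 1/12 · (-5.56529e-05 − (-0.0312500)) = 0.00259953.
Running total after k=1: 0.254006.
Correction k=2: B_{4}/4! · (f^{(3)}(33) − f^{(3)}(4)) = −1/720 · (-6.13256e-07 − (-0.0234375)) = -3.25512e-05.
Running total after k=2: 0.253973.
Correction k=3: B_{6}/6! · (f^{(5)}(33) − f^{(5)}(4)) = 1/30240 · (-1.68941e-08 − (-0.0439453)) = 1.45322e-06.
Running total after k=3: 0.253975.
Correction k=4: B_{8}/8! · (f^{(7)}(33) − f^{(7)}(4)) = −1/1209600 · (-8.68750e-10 − (-0.153809)) = -1.27157e-07.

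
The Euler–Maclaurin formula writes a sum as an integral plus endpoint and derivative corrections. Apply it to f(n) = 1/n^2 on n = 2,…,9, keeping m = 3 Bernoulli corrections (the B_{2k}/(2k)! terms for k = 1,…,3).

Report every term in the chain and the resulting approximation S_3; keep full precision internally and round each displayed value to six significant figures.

∫_2^9 1/x^2 dx evaluates to 0.388889.
½[f(2) + f(9)] = ½[0.250000 + 0.0123457] = 0.131173.
Running total after boundary: 0.520062.
Correction k=1: B_{2}/2! · (f^{(1)}(9) − f^{(1)}(2)) = 1/12 · (-0.00274348 − (-0.250000)) = 0.0206047.
Partial sum through k=1: 0.540666.
Correction k=2: B_{4}/4! · (f^{(3)}(9) − f^{(3)}(2)) = −1/720 · (-0.000406442 − (-0.750000)) = -0.00104110.
Partial sum through k=2: 0.539625.
Correction k=3: B_{6}/6! · (f^{(5)}(9) − f^{(5)}(2)) = 1/30240 · (-0.000150534 − (-5.62500)) = 0.000186007.

S_3 ≈ 0.539811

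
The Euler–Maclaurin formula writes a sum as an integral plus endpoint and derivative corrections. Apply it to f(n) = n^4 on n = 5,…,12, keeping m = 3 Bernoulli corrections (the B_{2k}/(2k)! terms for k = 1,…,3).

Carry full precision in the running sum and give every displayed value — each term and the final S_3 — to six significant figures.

∫_5^12 x^4 dx evaluates to 49141.4.
½[f(5) + f(12)] = ½[625.000 + 20736.0] = 10680.5.
So far: 59821.9.
Correction k=1: B_{2}/2! · (f^{(1)}(12) − f^{(1)}(5)) = 1/12 · (6912.00 − 500.000) = 534.333.
Partial sum through k=1: 60356.2.
Correction k=2: B_{4}/4! · (f^{(3)}(12) − f^{(3)}(5)) = −1/720 · (288.000 − 120.000) = -0.233333.
Partial sum through k=2: 60356.0.
Correction k=3: B_{6}/6! · (f^{(5)}(12) − f^{(5)}(5)) = 1/30240 · (0.00000 − 0.00000) = 0.00000.

S_3 ≈ 60356.0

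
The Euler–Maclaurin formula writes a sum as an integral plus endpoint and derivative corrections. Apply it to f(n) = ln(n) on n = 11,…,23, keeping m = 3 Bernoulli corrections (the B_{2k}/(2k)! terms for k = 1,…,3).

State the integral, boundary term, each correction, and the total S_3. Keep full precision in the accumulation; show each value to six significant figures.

The integral term ∫_11^23 ln(x) dx = 33.7395.
½[f(11) + f(23)] = ½[2.39790 + 3.13549] = 2.76669.
Integral + boundary = 36.5062.
Correction k=1: B_{2}/2! · (f^{(1)}(23) − f^{(1)}(11)) = 1/12 · (0.0434783 − 0.0909091) = -0.00395257.
After k=1: 36.5023.
Correction k=2: B_{4}/4! · (f^{(3)}(23) − f^{(3)}(11)) = −1/720 · (0.000164379 − 0.00150263) = 1.85868e-06.
After k=2: 36.5023.
Correction k=3: B_{6}/6! · (f^{(5)}(23) − f^{(5)}(11)) = 1/30240 · (3.72883e-06 − 0.000149021) = -4.80464e-09.

S_3 ≈ 36.5023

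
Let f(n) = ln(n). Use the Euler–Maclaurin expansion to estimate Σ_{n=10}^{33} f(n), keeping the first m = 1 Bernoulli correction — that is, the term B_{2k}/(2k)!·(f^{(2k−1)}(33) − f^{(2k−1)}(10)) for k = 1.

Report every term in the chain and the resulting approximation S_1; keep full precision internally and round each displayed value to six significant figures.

The integral term ∫_10^33 ln(x) dx = 69.3589.
Endpoint term: (f(10) + f(33))/2 = (2.30259 + 3.49651)/2 = 2.89955.
Integral + boundary = 72.2584.
k=1: B_{2}/(2)! × [f^{(1)}(33) − f^{(1)}(10)] = 1/12 × (0.0303030 − 0.100000) = -0.00580808.

S_1 ≈ 72.2526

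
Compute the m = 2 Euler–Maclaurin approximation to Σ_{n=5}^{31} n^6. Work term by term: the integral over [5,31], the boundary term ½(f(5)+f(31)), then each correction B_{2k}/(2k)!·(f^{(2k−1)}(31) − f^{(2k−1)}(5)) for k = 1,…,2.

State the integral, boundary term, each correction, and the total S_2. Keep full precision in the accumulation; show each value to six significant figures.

Integral: ∫_5^31 x^6 dx = 3.93036e+09.
Boundary: ½(f(5) + f(31)) = ½(15625.0 + 8.87504e+08) = 4.43760e+08.
Running total after boundary: 4.37412e+09.
Correction k=1: B_{2}/2! · (f^{(1)}(31) − f^{(1)}(5)) = 1/12 · (1.71775e+08 − 18750.0) = 1.43130e+07.
Running total after k=1: 4.38843e+09.
Correction k=2: B_{4}/4! · (f^{(3)}(31) − f^{(3)}(5)) = −1/720 · (3.57492e+06 − 15000.0) = -4944.33.

S_2 ≈ 4.38843e+09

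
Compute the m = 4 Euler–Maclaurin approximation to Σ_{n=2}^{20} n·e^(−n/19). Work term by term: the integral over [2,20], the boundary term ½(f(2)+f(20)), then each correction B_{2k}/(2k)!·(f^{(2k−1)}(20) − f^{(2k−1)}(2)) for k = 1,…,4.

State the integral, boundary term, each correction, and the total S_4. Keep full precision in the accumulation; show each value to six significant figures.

S_4 ≈ 104.834

The integral term ∫_2^20 x·e^(−x/19) dx = 100.513.
Endpoint term: (f(2) + f(20))/2 = (1.80018 + 6.98036)/2 = 4.39027.
Running total after boundary: 104.903.
Correction k=1: B_{2}/2! · (f^{(1)}(20) − f^{(1)}(2)) = 1/12 · (-0.0183694 − 0.805342) = -0.0686426.
Partial sum through k=1: 104.834.
Correction k=2: B_{4}/4! · (f^{(3)}(20) − f^{(3)}(2)) = −1/720 · (0.00188273 − 0.00721750) = 7.40940e-06.
Partial sum through k=2: 104.834.
Correction k=3: B_{6}/6! · (f^{(5)}(20) − f^{(5)}(2)) = 1/30240 · (1.05716e-05 − 3.38065e-05) = -7.68348e-10.
Partial sum through k=3: 104.834.
Correction k=4: B_{8}/8! · (f^{(7)}(20) − f^{(7)}(2)) = −1/1209600 · (4.41216e-08 − 1.31911e-07) = 7.25772e-14.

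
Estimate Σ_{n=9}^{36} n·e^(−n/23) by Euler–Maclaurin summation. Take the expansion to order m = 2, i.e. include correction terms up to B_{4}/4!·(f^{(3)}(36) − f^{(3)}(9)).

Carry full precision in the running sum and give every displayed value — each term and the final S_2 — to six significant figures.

S_2 ≈ 220.755

The integral term ∫_9^36 x·e^(−x/23) dx = 213.994.
½[f(9) + f(36)] = ½[6.08557 + 7.52553] = 6.80555.
Running total after boundary: 220.799.
Order-1 term: 1/12 · (-0.118154 − 0.411584) = -0.0441449.
Running total after k=1: 220.755.
Order-2 term: −1/720 · (0.000566977 − 0.00333447) = 3.84374e-06.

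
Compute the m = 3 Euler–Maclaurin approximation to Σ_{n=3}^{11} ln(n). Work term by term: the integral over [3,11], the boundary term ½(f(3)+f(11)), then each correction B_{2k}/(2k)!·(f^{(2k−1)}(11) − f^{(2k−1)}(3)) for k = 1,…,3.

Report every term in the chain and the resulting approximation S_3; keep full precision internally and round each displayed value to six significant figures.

S_3 ≈ 16.8092

The integral term ∫_3^11 ln(x) dx = 15.0810.
Boundary: ½(f(3) + f(11)) = ½(1.09861 + 2.39790) = 1.74825.
So far: 16.8293.
k=1: B_{2}/(2)! × [f^{(1)}(11) − f^{(1)}(3)] = 1/12 × (0.0909091 − 0.333333) = -0.0202020.
After k=1: 16.8091.
k=2: B_{4}/(4)! × [f^{(3)}(11) − f^{(3)}(3)] = −1/720 × (0.00150263 − 0.0740741) = 0.000100794.
After k=2: 16.8092.
k=3: B_{6}/(6)! × [f^{(5)}(11) − f^{(5)}(3)] = 1/30240 × (0.000149021 − 0.0987654) = -3.26112e-06.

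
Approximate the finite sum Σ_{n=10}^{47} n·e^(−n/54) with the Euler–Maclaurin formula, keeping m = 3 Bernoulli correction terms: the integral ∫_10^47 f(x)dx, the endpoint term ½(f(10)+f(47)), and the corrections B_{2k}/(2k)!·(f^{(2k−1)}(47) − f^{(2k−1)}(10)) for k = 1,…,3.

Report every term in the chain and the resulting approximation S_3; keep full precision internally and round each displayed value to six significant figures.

S_3 ≈ 601.593

∫_10^47 x·e^(−x/54) dx evaluates to 587.649.
½[f(10) + f(47)] = ½[8.30950 + 19.6834] = 13.9965.
Integral + boundary = 601.645.
Correction k=1: B_{2}/2! · (f^{(1)}(47) − f^{(1)}(10)) = 1/12 · (0.0542884 − 0.677071) = -0.0518985.
After k=1: 601.593.
Correction k=2: B_{4}/4! · (f^{(3)}(47) − f^{(3)}(10)) = −1/720 · (0.000305858 − 0.000802116) = 6.89248e-07.
After k=2: 601.593.
Correction k=3: B_{6}/6! · (f^{(5)}(47) − f^{(5)}(10)) = 1/30240 · (2.03394e-07 − 4.70522e-07) = -8.83357e-12.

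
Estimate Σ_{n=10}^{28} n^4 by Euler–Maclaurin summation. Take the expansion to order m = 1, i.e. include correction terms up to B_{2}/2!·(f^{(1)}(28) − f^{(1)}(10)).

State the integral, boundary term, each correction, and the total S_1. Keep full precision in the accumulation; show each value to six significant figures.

S_1 ≈ 3.74139e+06

Integral: ∫_10^28 x^4 dx = 3.42207e+06.
½[f(10) + f(28)] = ½[10000.0 + 614656] = 312328.
Running total after boundary: 3.73440e+06.
Order-1 term: 1/12 · (87808.0 − 4000.00) = 6984.00.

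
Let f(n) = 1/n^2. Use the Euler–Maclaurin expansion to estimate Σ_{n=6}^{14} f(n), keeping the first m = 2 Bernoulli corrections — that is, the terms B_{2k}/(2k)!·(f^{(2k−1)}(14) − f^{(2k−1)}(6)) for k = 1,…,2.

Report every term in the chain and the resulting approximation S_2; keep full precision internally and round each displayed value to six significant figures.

∫_6^14 1/x^2 dx evaluates to 0.0952381.
Boundary: ½(f(6) + f(14)) = ½(0.0277778 + 0.00510204) = 0.0164399.
So far: 0.111678.
k=1: B_{2}/(2)! × [f^{(1)}(14) − f^{(1)}(6)] = 1/12 × (-0.000728863 − (-0.00925926)) = 0.000710866.
After k=1: 0.112389.
k=2: B_{4}/(4)! × [f^{(3)}(14) − f^{(3)}(6)] = −1/720 × (-4.46243e-05 − (-0.00308642)) = -4.22472e-06.

S_2 ≈ 0.112385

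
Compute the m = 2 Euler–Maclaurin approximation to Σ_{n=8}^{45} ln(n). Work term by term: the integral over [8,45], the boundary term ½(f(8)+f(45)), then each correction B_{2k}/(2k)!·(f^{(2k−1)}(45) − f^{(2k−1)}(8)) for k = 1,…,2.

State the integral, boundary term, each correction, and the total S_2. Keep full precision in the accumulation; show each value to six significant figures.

The integral term ∫_8^45 ln(x) dx = 117.664.
Endpoint term: (f(8) + f(45))/2 = (2.07944 + 3.80666)/2 = 2.94305.
Running total after boundary: 120.607.
k=1: B_{2}/(2)! × [f^{(1)}(45) − f^{(1)}(8)] = 1/12 × (0.0222222 − 0.125000) = -0.00856481.
Running total after k=1: 120.599.
k=2: B_{4}/(4)! × [f^{(3)}(45) − f^{(3)}(8)] = −1/720 × (2.19479e-05 − 0.00390625) = 5.39486e-06.

S_2 ≈ 120.599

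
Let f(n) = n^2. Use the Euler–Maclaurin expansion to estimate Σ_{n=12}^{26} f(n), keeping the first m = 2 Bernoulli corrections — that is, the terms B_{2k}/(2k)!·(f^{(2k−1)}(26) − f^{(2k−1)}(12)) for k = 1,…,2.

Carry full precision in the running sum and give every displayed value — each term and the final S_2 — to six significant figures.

S_2 ≈ 5695.00

The integral term ∫_12^26 x^2 dx = 5282.67.
Boundary: ½(f(12) + f(26)) = ½(144.000 + 676.000) = 410.000.
So far: 5692.67.
Order-1 term: 1/12 · (52.0000 − 24.0000) = 2.33333.
Running total after k=1: 5695.00.
Order-2 term: −1/720 · (0.00000 − 0.00000) = 0.00000.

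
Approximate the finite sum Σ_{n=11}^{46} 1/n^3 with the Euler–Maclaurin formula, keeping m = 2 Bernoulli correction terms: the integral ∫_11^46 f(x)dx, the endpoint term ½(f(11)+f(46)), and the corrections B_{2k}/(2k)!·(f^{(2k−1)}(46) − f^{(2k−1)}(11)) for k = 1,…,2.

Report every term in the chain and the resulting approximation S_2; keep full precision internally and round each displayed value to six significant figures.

∫_11^46 1/x^3 dx evaluates to 0.00389594.
Boundary: ½(f(11) + f(46)) = ½(0.000751315 + 1.02737e-05) = 0.000380794.
So far: 0.00427673.
Correction k=1: B_{2}/2! · (f^{(1)}(46) − f^{(1)}(11)) = 1/12 · (-6.70023e-07 − (-0.000204904)) = 1.70195e-05.
Partial sum through k=1: 0.00429375.
Correction k=2: B_{4}/4! · (f^{(3)}(46) − f^{(3)}(11)) = −1/720 · (-6.33292e-09 − (-3.38684e-05)) = -4.70307e-08.

S_2 ≈ 0.00429370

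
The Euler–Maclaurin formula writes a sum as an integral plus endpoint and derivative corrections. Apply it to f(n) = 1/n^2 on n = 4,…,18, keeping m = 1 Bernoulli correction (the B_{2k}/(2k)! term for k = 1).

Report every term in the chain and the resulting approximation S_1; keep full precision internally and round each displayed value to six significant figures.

The integral term ∫_4^18 1/x^2 dx = 0.194444.
Endpoint term: (f(4) + f(18))/2 = (0.0625000 + 0.00308642)/2 = 0.0327932.
Integral + boundary = 0.227238.
k=1: B_{2}/(2)! × [f^{(1)}(18) − f^{(1)}(4)] = 1/12 × (-0.000342936 − (-0.0312500)) = 0.00257559.

S_1 ≈ 0.229813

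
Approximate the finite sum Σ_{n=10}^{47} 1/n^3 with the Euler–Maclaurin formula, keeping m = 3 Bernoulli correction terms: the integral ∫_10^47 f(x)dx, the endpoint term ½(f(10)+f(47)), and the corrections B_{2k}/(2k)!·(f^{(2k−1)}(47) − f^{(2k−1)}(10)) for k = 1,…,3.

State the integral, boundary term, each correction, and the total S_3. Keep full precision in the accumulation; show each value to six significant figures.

S_3 ≈ 0.00530334

Integral: ∫_10^47 1/x^3 dx = 0.00477365.
½[f(10) + f(47)] = ½[0.00100000 + 9.63178e-06] = 0.000504816.
Running total after boundary: 0.00527847.
Correction k=1: B_{2}/2! · (f^{(1)}(47) − f^{(1)}(10)) = 1/12 · (-6.14794e-07 − (-0.000300000)) = 2.49488e-05.
Partial sum through k=1: 0.00530342.
Correction k=2: B_{4}/4! · (f^{(3)}(47) − f^{(3)}(10)) = −1/720 · (-5.56627e-09 − (-6.00000e-05)) = -8.33256e-08.
Partial sum through k=2: 0.00530333.
Correction k=3: B_{6}/6! · (f^{(5)}(47) − f^{(5)}(10)) = 1/30240 · (-1.05832e-10 − (-2.52000e-05)) = 8.33330e-10.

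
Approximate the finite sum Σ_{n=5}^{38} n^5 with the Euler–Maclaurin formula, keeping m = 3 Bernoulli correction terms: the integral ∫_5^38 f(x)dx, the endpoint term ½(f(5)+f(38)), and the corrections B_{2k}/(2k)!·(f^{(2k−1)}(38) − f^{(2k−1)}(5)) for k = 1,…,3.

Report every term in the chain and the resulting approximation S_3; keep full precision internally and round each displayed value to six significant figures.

∫_5^38 x^5 dx evaluates to 5.01820e+08.
½[f(5) + f(38)] = ½[3125.00 + 7.92352e+07] = 3.96191e+07.
Integral + boundary = 5.41439e+08.
Order-1 term: 1/12 · (1.04257e+07 − 3125.00) = 868546.
After k=1: 5.42308e+08.
Order-2 term: −1/720 · (86640.0 − 1500.00) = -118.250.
After k=2: 5.42308e+08.
Order-3 term: 1/30240 · (120.000 − 120.000) = 0.00000.

S_3 ≈ 5.42308e+08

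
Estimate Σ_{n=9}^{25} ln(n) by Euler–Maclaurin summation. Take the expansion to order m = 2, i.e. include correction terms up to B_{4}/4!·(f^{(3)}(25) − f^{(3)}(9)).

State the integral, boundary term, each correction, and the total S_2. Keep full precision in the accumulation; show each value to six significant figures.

The integral term ∫_9^25 ln(x) dx = 44.6969.
½[f(9) + f(25)] = ½[2.19722 + 3.21888] = 2.70805.
Running total after boundary: 47.4049.
Order-1 term: 1/12 · (0.0400000 − 0.111111) = -0.00592593.
Partial sum through k=1: 47.3990.
Order-2 term: −1/720 · (0.000128000 − 0.00274348) = 3.63262e-06.

S_2 ≈ 47.3990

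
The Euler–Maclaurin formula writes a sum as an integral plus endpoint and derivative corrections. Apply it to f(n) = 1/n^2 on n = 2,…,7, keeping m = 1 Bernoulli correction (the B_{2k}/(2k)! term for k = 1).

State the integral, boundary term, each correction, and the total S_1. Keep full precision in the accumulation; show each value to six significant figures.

S_1 ≈ 0.512694

∫_2^7 1/x^2 dx evaluates to 0.357143.
½[f(2) + f(7)] = ½[0.250000 + 0.0204082] = 0.135204.
So far: 0.492347.
Order-1 term: 1/12 · (-0.00583090 − (-0.250000)) = 0.0203474.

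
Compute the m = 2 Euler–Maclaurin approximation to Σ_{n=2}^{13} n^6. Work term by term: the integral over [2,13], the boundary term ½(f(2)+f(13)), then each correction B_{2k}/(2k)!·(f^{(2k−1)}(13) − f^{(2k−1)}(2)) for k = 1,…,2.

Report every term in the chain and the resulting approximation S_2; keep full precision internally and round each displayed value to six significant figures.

S_2 ≈ 1.15628e+07

The integral term ∫_2^13 x^6 dx = 8.96406e+06.
Endpoint term: (f(2) + f(13))/2 = (64.0000 + 4.82681e+06)/2 = 2.41344e+06.
So far: 1.13775e+07.
Order-1 term: 1/12 · (2.22776e+06 − 192.000) = 185630.
Partial sum through k=1: 1.15631e+07.
Order-2 term: −1/720 · (263640 − 960.000) = -364.833.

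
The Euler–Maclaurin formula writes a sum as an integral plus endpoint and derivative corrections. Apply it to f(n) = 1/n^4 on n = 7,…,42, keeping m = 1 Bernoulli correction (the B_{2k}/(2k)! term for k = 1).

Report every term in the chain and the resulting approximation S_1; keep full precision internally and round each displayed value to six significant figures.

S_1 ≈ 0.00119556

The integral term ∫_7^42 1/x^4 dx = 0.000967318.
Endpoint term: (f(7) + f(42))/2 = (0.000416493 + 3.21368e-07)/2 = 0.000208407.
Running total after boundary: 0.00117573.
k=1: B_{2}/(2)! × [f^{(1)}(42) − f^{(1)}(7)] = 1/12 × (-3.06065e-08 − (-0.000237996)) = 1.98305e-05.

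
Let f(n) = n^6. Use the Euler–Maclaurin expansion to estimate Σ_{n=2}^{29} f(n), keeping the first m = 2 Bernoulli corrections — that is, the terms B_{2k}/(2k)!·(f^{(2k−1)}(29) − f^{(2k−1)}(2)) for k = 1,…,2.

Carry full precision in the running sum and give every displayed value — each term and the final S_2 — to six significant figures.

S_2 ≈ 2.77193e+09

∫_2^29 x^6 dx evaluates to 2.46427e+09.
Boundary: ½(f(2) + f(29)) = ½(64.0000 + 5.94823e+08) = 2.97412e+08.
Integral + boundary = 2.76168e+09.
Correction k=1: B_{2}/2! · (f^{(1)}(29) − f^{(1)}(2)) = 1/12 · (1.23067e+08 − 192.000) = 1.02556e+07.
After k=1: 2.77194e+09.
Correction k=2: B_{4}/4! · (f^{(3)}(29) − f^{(3)}(2)) = −1/720 · (2.92668e+06 − 960.000) = -4063.50.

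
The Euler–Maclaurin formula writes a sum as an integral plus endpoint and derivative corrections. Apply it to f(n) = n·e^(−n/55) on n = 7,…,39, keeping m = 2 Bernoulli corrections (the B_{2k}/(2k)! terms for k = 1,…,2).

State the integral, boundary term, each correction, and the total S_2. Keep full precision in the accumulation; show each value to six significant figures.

∫_7^39 x·e^(−x/55) dx evaluates to 458.371.
Endpoint term: (f(7) + f(39))/2 = (6.16345 + 19.1916)/2 = 12.6775.
So far: 471.048.
k=1: B_{2}/(2)! × [f^{(1)}(39) − f^{(1)}(7)] = 1/12 × (0.143154 − 0.768431) = -0.0521064.
Partial sum through k=1: 470.996.
k=2: B_{4}/(4)! × [f^{(3)}(39) − f^{(3)}(7)] = −1/720 × (0.000372673 − 0.000836171) = 6.43747e-07.

S_2 ≈ 470.996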